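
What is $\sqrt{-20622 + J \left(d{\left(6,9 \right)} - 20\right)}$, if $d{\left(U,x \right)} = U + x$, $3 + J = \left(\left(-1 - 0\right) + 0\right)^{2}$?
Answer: $2 i \sqrt{5153} \approx 143.57 i$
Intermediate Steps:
$J = -2$ ($J = -3 + \left(\left(-1 - 0\right) + 0\right)^{2} = -3 + \left(\left(-1 + 0\right) + 0\right)^{2} = -3 + \left(-1 + 0\right)^{2} = -3 + \left(-1\right)^{2} = -3 + 1 = -2$)
$\sqrt{-20622 + J \left(d{\left(6,9 \right)} - 20\right)} = \sqrt{-20622 - 2 \left(\left(6 + 9\right) - 20\right)} = \sqrt{-20622 - 2 \left(15 - 20\right)} = \sqrt{-20622 - -10} = \sqrt{-20622 + 10} = \sqrt{-20612} = 2 i \sqrt{5153}$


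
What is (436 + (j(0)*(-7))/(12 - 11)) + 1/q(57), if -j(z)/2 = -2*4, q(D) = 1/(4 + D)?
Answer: 385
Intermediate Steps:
j(z) = 16 (j(z) = -(-4)*4 = -2*(-8) = 16)
(436 + (j(0)*(-7))/(12 - 11)) + 1/q(57) = (436 + (16*(-7))/(12 - 11)) + 1/(1/(4 + 57)) = (436 - 112/1) + 1/(1/61) = (436 - 112*1) + 1/(1/61) = (436 - 112) + 61 = 324 + 61 = 385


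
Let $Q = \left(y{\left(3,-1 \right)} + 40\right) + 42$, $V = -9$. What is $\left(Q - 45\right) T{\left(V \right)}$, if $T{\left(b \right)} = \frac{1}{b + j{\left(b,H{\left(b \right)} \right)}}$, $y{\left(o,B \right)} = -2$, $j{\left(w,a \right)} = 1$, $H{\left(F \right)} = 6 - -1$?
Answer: $- \frac{35}{8} \approx -4.375$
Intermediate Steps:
$H{\left(F \right)} = 7$ ($H{\left(F \right)} = 6 + 1 = 7$)
$T{\left(b \right)} = \frac{1}{1 + b}$ ($T{\left(b \right)} = \frac{1}{b + 1} = \frac{1}{1 + b}$)
$Q = 80$ ($Q = \left(-2 + 40\right) + 42 = 38 + 42 = 80$)
$\left(Q - 45\right) T{\left(V \right)} = \frac{80 - 45}{1 - 9} = \frac{35}{-8} = 35 \left(- \frac{1}{8}\right) = - \frac{35}{8}$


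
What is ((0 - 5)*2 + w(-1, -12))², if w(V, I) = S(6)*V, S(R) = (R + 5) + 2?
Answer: 529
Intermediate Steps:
S(R) = 7 + R (S(R) = (5 + R) + 2 = 7 + R)
w(V, I) = 13*V (w(V, I) = (7 + 6)*V = 13*V)
((0 - 5)*2 + w(-1, -12))² = ((0 - 5)*2 + 13*(-1))² = (-5*2 - 13)² = (-10 - 13)² = (-23)² = 529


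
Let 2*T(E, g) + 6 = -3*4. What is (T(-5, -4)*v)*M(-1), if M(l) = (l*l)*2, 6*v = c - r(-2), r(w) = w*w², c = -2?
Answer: -18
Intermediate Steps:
T(E, g) = -9 (T(E, g) = -3 + (-3*4)/2 = -3 + (½)*(-12) = -3 - 6 = -9)
r(w) = w³
v = 1 (v = (-2 - 1*(-2)³)/6 = (-2 - 1*(-8))/6 = (-2 + 8)/6 = (⅙)*6 = 1)
M(l) = 2*l² (M(l) = l²*2 = 2*l²)
(T(-5, -4)*v)*M(-1) = (-9*1)*(2*(-1)²) = -18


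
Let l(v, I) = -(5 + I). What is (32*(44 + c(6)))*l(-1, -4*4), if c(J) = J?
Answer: 17600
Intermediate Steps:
l(v, I) = -5 - I
(32*(44 + c(6)))*l(-1, -4*4) = (32*(44 + 6))*(-5 - (-4)*4) = (32*50)*(-5 - 1*(-16)) = 1600*(-5 + 16) = 1600*11 = 17600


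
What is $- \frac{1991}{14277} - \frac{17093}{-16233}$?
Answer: $\frac{70572286}{77252847} \approx 0.91352$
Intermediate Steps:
$- \frac{1991}{14277} - \frac{17093}{-16233} = \left(-1991\right) \frac{1}{14277} - - \frac{17093}{16233} = - \frac{1991}{14277} + \frac{17093}{16233} = \frac{70572286}{77252847}$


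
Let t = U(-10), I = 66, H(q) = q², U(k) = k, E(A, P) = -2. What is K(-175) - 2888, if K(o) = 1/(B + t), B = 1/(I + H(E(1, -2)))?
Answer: -2018782/699 ≈ -2888.1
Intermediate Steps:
t = -10
B = 1/70 (B = 1/(66 + (-2)²) = 1/(66 + 4) = 1/70 ≈ 0.014286)
K(o) = -70/699 (K(o) = 1/(1/70 - 10) = 1/(-699/70) = -70/699)
K(-175) - 2888 = -70/699 - 2888 = -2018782/699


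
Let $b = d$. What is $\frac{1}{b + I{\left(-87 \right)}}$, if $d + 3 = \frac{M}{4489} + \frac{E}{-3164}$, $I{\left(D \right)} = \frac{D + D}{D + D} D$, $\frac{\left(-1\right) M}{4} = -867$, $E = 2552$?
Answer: $- \frac{3550799}{319692704} \approx -0.011107$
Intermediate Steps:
$M = 3468$ ($M = \left(-4\right) \left(-867\right) = 3468$)
$I{\left(D \right)} = D$ ($I{\left(D \right)} = \frac{2 D}{2 D} D = 2 D \frac{1}{2 D} D = 1 D = D$)
$d = - \frac{10773191}{3550799}$ ($d = -3 + \left(\frac{3468}{4489} + \frac{2552}{-3164}\right) = -3 + \left(3468 \cdot \frac{1}{4489} + 2552 \left(- \frac{1}{3164}\right)\right) = -3 + \left(\frac{3468}{4489} - \frac{638}{791}\right) = -3 - \frac{120794}{3550799} = - \frac{10773191}{3550799} \approx -3.034$)
$b = - \frac{10773191}{3550799} \approx -3.034$
$\frac{1}{b + I{\left(-87 \right)}} = \frac{1}{- \frac{10773191}{3550799} - 87} = \frac{1}{- \frac{319692704}{3550799}} = - \frac{3550799}{319692704}$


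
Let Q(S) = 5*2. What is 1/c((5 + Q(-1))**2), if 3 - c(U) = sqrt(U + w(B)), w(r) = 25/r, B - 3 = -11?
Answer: -24/1703 - 10*sqrt(142)/1703 ≈ -0.084066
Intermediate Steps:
B = -8 (B = 3 - 11 = -8)
Q(S) = 10
c(U) = 3 - sqrt(-25/8 + U) (c(U) = 3 - sqrt(U + 25/(-8)) = 3 - sqrt(U + 25*(-1/8)) = 3 - sqrt(U - 25/8) = 3 - sqrt(-25/8 + U))
1/c((5 + Q(-1))**2) = 1/(3 - sqrt(-50 + 16*(5 + 10)**2)/4) = 1/(3 - sqrt(-50 + 16*15**2)/4) = 1/(3 - sqrt(-50 + 16*225)/4) = 1/(3 - sqrt(-50 + 3600)/4) = 1/(3 - 5*sqrt(142)/4)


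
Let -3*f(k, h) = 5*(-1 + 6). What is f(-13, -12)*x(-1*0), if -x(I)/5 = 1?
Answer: 125/3 ≈ 41.667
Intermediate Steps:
x(I) = -5 (x(I) = -5*1 = -5)
f(k, h) = -25/3 (f(k, h) = -5*(-1 + 6)/3 = -5*5/3 = -⅓*25 = -25/3)
f(-13, -12)*x(-1*0) = -25/3*(-5) = 125/3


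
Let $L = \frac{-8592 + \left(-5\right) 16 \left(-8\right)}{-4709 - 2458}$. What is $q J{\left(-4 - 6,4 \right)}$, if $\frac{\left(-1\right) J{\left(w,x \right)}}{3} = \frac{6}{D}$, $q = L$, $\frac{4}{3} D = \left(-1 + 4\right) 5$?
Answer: $- \frac{63616}{35835} \approx -1.7752$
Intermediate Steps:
$D = \frac{45}{4}$ ($D = \frac{3 \left(-1 + 4\right) 5}{4} = \frac{3 \cdot 3 \cdot 5}{4} = \frac{3}{4} \cdot 15 = \frac{45}{4} \approx 11.25$)
$L = \frac{7952}{7167}$ ($L = \frac{-8592 - -640}{-7167} = \left(-8592 + 640\right) \left(- \frac{1}{7167}\right) = \left(-7952\right) \left(- \frac{1}{7167}\right) = \frac{7952}{7167} \approx 1.1095$)
$q = \frac{7952}{7167} \approx 1.1095$
$J{\left(w,x \right)} = - \frac{8}{5}$ ($J{\left(w,x \right)} = - 3 \frac{6}{\frac{45}{4}} = - 3 \cdot 6 \cdot \frac{4}{45} = \left(-3\right) \frac{8}{15} = - \frac{8}{5}$)
$q J{\left(-4 - 6,4 \right)} = \frac{7952}{7167} \left(- \frac{8}{5}\right) = - \frac{63616}{35835}$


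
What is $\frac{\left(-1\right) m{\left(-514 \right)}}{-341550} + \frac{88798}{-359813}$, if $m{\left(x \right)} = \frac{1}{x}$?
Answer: $- \frac{15589084206413}{63167582897100} \approx -0.24679$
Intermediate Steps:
$\frac{\left(-1\right) m{\left(-514 \right)}}{-341550} + \frac{88798}{-359813} = \frac{\left(-1\right) \frac{1}{-514}}{-341550} + \frac{88798}{-359813} = \left(-1\right) \left(- \frac{1}{514}\right) \left(- \frac{1}{341550}\right) + 88798 \left(- \frac{1}{359813}\right) = \frac{1}{514} \left(- \frac{1}{341550}\right) - \frac{88798}{359813} = - \frac{1}{175556700} - \frac{88798}{359813} = - \frac{15589084206413}{63167582897100}$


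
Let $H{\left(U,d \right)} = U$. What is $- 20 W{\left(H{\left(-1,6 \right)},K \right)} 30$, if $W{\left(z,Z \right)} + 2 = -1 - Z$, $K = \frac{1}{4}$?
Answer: $1950$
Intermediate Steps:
$K = \frac{1}{4} \approx 0.25$
$W{\left(z,Z \right)} = -3 - Z$ ($W{\left(z,Z \right)} = -2 - \left(1 + Z\right) = -3 - Z$)
$- 20 W{\left(H{\left(-1,6 \right)},K \right)} 30 = - 20 \left(-3 - \frac{1}{4}\right) 30 = \left(-20\right) \left(- \frac{13}{4}\right) 30 = 65 \cdot 30 = 1950$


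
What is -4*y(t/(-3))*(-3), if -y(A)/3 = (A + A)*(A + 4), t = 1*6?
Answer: 288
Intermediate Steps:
t = 6
y(A) = -6*A*(4 + A) (y(A) = -3*(A + A)*(A + 4) = -3*2*A*(4 + A) = -6*A*(4 + A))
-4*y(t/(-3))*(-3) = -(-24)*6/(-3)*(4 + 6/(-3))*(-3) = -(-24)*6*(-⅓)*(4 + 6*(-⅓))*(-3) = -(-24)*(-2)*(4 - 2)*(-3) = -(-24)*(-2)*2*(-3) = -4*24*(-3) = -96*(-3) = 288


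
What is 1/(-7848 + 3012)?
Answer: -1/4836 ≈ -0.00020678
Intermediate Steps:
1/(-7848 + 3012) = 1/(-4836) = -1/4836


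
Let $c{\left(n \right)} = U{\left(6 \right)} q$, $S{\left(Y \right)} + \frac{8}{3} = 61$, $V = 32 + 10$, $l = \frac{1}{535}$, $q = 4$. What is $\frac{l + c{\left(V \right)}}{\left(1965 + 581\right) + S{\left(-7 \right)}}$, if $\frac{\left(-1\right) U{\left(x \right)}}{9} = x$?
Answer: $- \frac{346677}{4179955} \approx -0.082938$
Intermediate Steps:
$U{\left(x \right)} = - 9 x$
$l = \frac{1}{535} \approx 0.0018692$
$V = 42$
$S{\left(Y \right)} = \frac{175}{3}$ ($S{\left(Y \right)} = - \frac{8}{3} + 61 = \frac{175}{3}$)
$c{\left(n \right)} = -216$ ($c{\left(n \right)} = \left(-9\right) 6 \cdot 4 = \left(-54\right) 4 = -216$)
$\frac{l + c{\left(V \right)}}{\left(1965 + 581\right) + S{\left(-7 \right)}} = \frac{\frac{1}{535} - 216}{\left(1965 + 581\right) + \frac{175}{3}} = - \frac{115559}{535 \left(2546 + \frac{175}{3}\right)} = - \frac{115559}{535 \cdot \frac{7813}{3}} = \left(- \frac{115559}{535}\right) \frac{3}{7813} = - \frac{346677}{4179955}$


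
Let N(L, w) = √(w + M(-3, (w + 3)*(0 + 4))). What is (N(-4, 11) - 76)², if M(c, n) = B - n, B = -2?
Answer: (76 - I*√47)² ≈ 5729.0 - 1042.1*I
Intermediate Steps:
M(c, n) = -2 - n
N(L, w) = √(-14 - 3*w) (N(L, w) = √(w + (-2 - (w + 3)*(0 + 4))) = √(w + (-2 - (3 + w)*4)) = √(w + (-2 - (12 + 4*w))) = √(w + (-2 + (-12 - 4*w))) = √(w + (-14 - 4*w)) = √(-14 - 3*w))
(N(-4, 11) - 76)² = (√(-14 - 3*11) - 76)² = (√(-14 - 33) - 76)² = (√(-47) - 76)² = (I*√47 - 76)² = (-76 + I*√47)²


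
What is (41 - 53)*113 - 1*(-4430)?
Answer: 3074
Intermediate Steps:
(41 - 53)*113 - 1*(-4430) = -12*113 + 4430 = -1356 + 4430 = 3074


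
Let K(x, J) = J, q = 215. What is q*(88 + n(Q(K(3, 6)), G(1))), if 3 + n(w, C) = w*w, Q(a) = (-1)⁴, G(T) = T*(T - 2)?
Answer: 18490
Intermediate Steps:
G(T) = T*(-2 + T)
Q(a) = 1
n(w, C) = -3 + w² (n(w, C) = -3 + w*w = -3 + w²)
q*(88 + n(Q(K(3, 6)), G(1))) = 215*(88 + (-3 + 1²)) = 215*(88 + (-3 + 1)) = 215*(88 - 2) = 215*86 = 18490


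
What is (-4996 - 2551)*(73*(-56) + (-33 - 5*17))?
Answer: 31742682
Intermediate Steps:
(-4996 - 2551)*(73*(-56) + (-33 - 5*17)) = -7547*(-4088 + (-33 - 85)) = -7547*(-4088 - 118) = -7547*(-4206) = 31742682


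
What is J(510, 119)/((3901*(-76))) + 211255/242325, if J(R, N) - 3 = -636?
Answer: 12557085821/14368709340 ≈ 0.87392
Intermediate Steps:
J(R, N) = -633 (J(R, N) = 3 - 636 = -633)
J(510, 119)/((3901*(-76))) + 211255/242325 = -633/(3901*(-76)) + 211255/242325 = -633/(-296476) + 211255*(1/242325) = -633*(-1/296476) + 42251/48465 = 633/296476 + 42251/48465 = 12557085821/14368709340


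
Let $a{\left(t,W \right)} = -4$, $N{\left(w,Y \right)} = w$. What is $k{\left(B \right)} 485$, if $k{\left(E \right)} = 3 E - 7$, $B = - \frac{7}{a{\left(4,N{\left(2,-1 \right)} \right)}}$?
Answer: $- \frac{3395}{4} \approx -848.75$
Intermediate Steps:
$B = \frac{7}{4}$ ($B = - \frac{7}{-4} = \left(-7\right) \left(- \frac{1}{4}\right) = \frac{7}{4} \approx 1.75$)
$k{\left(E \right)} = -7 + 3 E$
$k{\left(B \right)} 485 = \left(-7 + 3 \cdot \frac{7}{4}\right) 485 = \left(-7 + \frac{21}{4}\right) 485 = \left(- \frac{7}{4}\right) 485 = - \frac{3395}{4}$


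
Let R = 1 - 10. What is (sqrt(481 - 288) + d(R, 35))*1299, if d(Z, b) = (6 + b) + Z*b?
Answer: -355926 + 1299*sqrt(193) ≈ -3.3788e+5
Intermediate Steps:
R = -9
d(Z, b) = 6 + b + Z*b
(sqrt(481 - 288) + d(R, 35))*1299 = (sqrt(481 - 288) + (6 + 35 - 9*35))*1299 = (sqrt(193) + (6 + 35 - 315))*1299 = (sqrt(193) - 274)*1299 = (-274 + sqrt(193))*1299 = -355926 + 1299*sqrt(193)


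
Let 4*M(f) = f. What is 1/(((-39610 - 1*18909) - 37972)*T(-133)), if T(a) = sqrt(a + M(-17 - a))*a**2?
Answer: I*sqrt(26)/88755123548 ≈ 5.745e-11*I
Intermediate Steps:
M(f) = f/4
T(a) = a**2*sqrt(-17/4 + 3*a/4) (T(a) = sqrt(a + (-17 - a)/4)*a**2 = sqrt(a + (-17/4 - a/4))*a**2 = sqrt(-17/4 + 3*a/4)*a**2 = a**2*sqrt(-17/4 + 3*a/4))
1/(((-39610 - 1*18909) - 37972)*T(-133)) = 1/(((-39610 - 1*18909) - 37972)*(((1/2)*(-133)**2*sqrt(-17 + 3*(-133))))) = 1/(((-39610 - 18909) - 37972)*(((1/2)*17689*sqrt(-17 - 399)))) = 1/((-58519 - 37972)*(((1/2)*17689*sqrt(-416)))) = 1/((-96491)*(((1/2)*17689*(4*I*sqrt(26))))) = -(-I*sqrt(26)/919828)/96491 = -(-1)*I*sqrt(26)/88755123548 = I*sqrt(26)/88755123548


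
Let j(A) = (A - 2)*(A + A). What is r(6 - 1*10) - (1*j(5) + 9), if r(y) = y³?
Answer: -103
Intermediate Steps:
j(A) = 2*A*(-2 + A) (j(A) = (-2 + A)*(2*A) = 2*A*(-2 + A))
r(6 - 1*10) - (1*j(5) + 9) = (6 - 1*10)³ - (1*(2*5*(-2 + 5)) + 9) = (6 - 10)³ - (1*(2*5*3) + 9) = (-4)³ - (1*30 + 9) = -64 - (30 + 9) = -64 - 1*39 = -64 - 39 = -103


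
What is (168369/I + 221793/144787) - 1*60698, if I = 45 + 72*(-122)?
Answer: -25607743300430/421764531 ≈ -60716.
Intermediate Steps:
I = -8739 (I = 45 - 8784 = -8739)
(168369/I + 221793/144787) - 1*60698 = (168369/(-8739) + 221793/144787) - 1*60698 = (168369*(-1/8739) + 221793*(1/144787)) - 60698 = (-56123/2913 + 221793/144787) - 60698 = -7479797792/421764531 - 60698 = -25607743300430/421764531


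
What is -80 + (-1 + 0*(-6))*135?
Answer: -215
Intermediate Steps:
-80 + (-1 + 0*(-6))*135 = -80 + (-1 + 0)*135 = -80 - 1*135 = -80 - 135 = -215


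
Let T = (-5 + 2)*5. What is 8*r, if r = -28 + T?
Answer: -344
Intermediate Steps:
T = -15 (T = -3*5 = -15)
r = -43 (r = -28 - 15 = -43)
8*r = 8*(-43) = -344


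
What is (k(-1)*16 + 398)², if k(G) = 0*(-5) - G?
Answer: 171396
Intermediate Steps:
k(G) = -G (k(G) = 0 - G = -G)
(k(-1)*16 + 398)² = (-1*(-1)*16 + 398)² = (1*16 + 398)² = (16 + 398)² = 414² = 171396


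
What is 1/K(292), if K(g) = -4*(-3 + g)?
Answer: -1/1156 ≈ -0.00086505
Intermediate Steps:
K(g) = 12 - 4*g
1/K(292) = 1/(12 - 4*292) = 1/(12 - 1168) = 1/(-1156) = -1/1156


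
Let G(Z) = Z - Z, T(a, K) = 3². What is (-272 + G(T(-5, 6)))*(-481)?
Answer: 130832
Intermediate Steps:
T(a, K) = 9
G(Z) = 0
(-272 + G(T(-5, 6)))*(-481) = (-272 + 0)*(-481) = -272*(-481) = 130832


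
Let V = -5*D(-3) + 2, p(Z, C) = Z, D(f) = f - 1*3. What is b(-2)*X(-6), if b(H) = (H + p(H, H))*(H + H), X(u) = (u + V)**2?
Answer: 10816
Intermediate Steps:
D(f) = -3 + f (D(f) = f - 3 = -3 + f)
V = 32 (V = -5*(-3 - 3) + 2 = -5*(-6) + 2 = 30 + 2 = 32)
X(u) = (32 + u)**2 (X(u) = (u + 32)**2 = (32 + u)**2)
b(H) = 4*H**2 (b(H) = (H + H)*(H + H) = (2*H)*(2*H) = 4*H**2)
b(-2)*X(-6) = (4*(-2)**2)*(32 - 6)**2 = (4*4)*26**2 = 16*676 = 10816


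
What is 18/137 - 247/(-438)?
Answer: 41723/60006 ≈ 0.69531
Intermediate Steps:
18/137 - 247/(-438) = 18*(1/137) - 247*(-1/438) = 18/137 + 247/438 = 41723/60006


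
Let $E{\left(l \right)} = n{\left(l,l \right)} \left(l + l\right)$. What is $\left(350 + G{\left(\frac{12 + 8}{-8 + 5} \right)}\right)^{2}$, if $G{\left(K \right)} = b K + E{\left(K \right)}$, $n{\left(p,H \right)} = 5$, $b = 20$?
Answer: $22500$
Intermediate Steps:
$E{\left(l \right)} = 10 l$ ($E{\left(l \right)} = 5 \left(l + l\right) = 5 \cdot 2 l = 10 l$)
$G{\left(K \right)} = 30 K$ ($G{\left(K \right)} = 20 K + 10 K = 30 K$)
$\left(350 + G{\left(\frac{12 + 8}{-8 + 5} \right)}\right)^{2} = \left(350 + 30 \frac{12 + 8}{-8 + 5}\right)^{2} = \left(350 + 30 \frac{20}{-3}\right)^{2} = \left(350 + 30 \cdot 20 \left(- \frac{1}{3}\right)\right)^{2} = \left(350 + 30 \left(- \frac{20}{3}\right)\right)^{2} = \left(350 - 200\right)^{2} = 150^{2} = 22500$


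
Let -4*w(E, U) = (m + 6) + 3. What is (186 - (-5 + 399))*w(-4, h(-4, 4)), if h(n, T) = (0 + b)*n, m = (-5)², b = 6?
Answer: 1768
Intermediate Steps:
m = 25
h(n, T) = 6*n (h(n, T) = (0 + 6)*n = 6*n)
w(E, U) = -17/2 (w(E, U) = -((25 + 6) + 3)/4 = -(31 + 3)/4 = -¼*34 = -17/2)
(186 - (-5 + 399))*w(-4, h(-4, 4)) = (186 - (-5 + 399))*(-17/2) = (186 - 1*394)*(-17/2) = (186 - 394)*(-17/2) = -208*(-17/2) = 1768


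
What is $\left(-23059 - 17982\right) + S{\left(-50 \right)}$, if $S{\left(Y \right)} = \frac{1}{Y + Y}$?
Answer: $- \frac{4104101}{100} \approx -41041.0$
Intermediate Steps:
$S{\left(Y \right)} = \frac{1}{2 Y}$
$\left(-23059 - 17982\right) + S{\left(-50 \right)} = \left(-23059 - 17982\right) + \frac{1}{2 \left(-50\right)} = -41041 + \frac{1}{2} \left(- \frac{1}{50}\right) = -41041 - \frac{1}{100} = - \frac{4104101}{100}$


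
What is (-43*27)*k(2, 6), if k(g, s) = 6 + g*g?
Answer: -11610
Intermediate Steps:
k(g, s) = 6 + g**2
(-43*27)*k(2, 6) = (-43*27)*(6 + 2**2) = -1161*(6 + 4) = -1161*10 = -11610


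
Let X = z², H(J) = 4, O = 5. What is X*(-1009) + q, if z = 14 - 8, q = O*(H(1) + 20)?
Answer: -36204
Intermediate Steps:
q = 120 (q = 5*(4 + 20) = 5*24 = 120)
z = 6
X = 36 (X = 6² = 36)
X*(-1009) + q = 36*(-1009) + 120 = -36324 + 120 = -36204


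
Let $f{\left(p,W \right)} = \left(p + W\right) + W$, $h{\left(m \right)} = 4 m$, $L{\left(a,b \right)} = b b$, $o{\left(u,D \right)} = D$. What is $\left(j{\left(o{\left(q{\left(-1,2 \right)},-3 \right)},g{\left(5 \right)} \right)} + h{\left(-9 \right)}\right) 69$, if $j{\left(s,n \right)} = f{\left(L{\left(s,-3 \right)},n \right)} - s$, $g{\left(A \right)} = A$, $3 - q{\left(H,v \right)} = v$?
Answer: $-966$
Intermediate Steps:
$q{\left(H,v \right)} = 3 - v$
$L{\left(a,b \right)} = b^{2}$
$f{\left(p,W \right)} = p + 2 W$ ($f{\left(p,W \right)} = \left(W + p\right) + W = p + 2 W$)
$j{\left(s,n \right)} = 9 - s + 2 n$ ($j{\left(s,n \right)} = \left(\left(-3\right)^{2} + 2 n\right) - s = \left(9 + 2 n\right) - s = 9 - s + 2 n$)
$\left(j{\left(o{\left(q{\left(-1,2 \right)},-3 \right)},g{\left(5 \right)} \right)} + h{\left(-9 \right)}\right) 69 = \left(\left(9 - -3 + 2 \cdot 5\right) + 4 \left(-9\right)\right) 69 = \left(\left(9 + 3 + 10\right) - 36\right) 69 = \left(22 - 36\right) 69 = \left(-14\right) 69 = -966$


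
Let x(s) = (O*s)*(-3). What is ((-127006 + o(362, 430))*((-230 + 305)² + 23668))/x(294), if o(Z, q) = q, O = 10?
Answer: 102994188/245 ≈ 4.2038e+5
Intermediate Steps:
x(s) = -30*s (x(s) = (10*s)*(-3) = -30*s)
((-127006 + o(362, 430))*((-230 + 305)² + 23668))/x(294) = ((-127006 + 430)*((-230 + 305)² + 23668))/((-30*294)) = -126576*(75² + 23668)/(-8820) = -126576*(5625 + 23668)*(-1/8820) = -126576*29293*(-1/8820) = -3707790768*(-1/8820) = 102994188/245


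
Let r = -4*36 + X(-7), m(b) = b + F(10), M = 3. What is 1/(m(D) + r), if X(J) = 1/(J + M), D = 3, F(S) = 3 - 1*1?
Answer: -4/557 ≈ -0.0071813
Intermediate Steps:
F(S) = 2 (F(S) = 3 - 1 = 2)
m(b) = 2 + b (m(b) = b + 2 = 2 + b)
X(J) = 1/(3 + J) (X(J) = 1/(J + 3) = 1/(3 + J))
r = -577/4 (r = -4*36 + 1/(3 - 7) = -144 + 1/(-4) = -144 - 1/4 = -577/4 ≈ -144.25)
1/(m(D) + r) = 1/((2 + 3) - 577/4) = 1/(5 - 577/4) = 1/(-557/4) = -4/557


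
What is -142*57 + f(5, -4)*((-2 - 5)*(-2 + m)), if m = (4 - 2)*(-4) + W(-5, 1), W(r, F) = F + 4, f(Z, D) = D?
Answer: -8234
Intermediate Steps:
W(r, F) = 4 + F
m = -3 (m = (4 - 2)*(-4) + (4 + 1) = 2*(-4) + 5 = -8 + 5 = -3)
-142*57 + f(5, -4)*((-2 - 5)*(-2 + m)) = -142*57 - 4*(-2 - 5)*(-2 - 3) = -8094 - (-28)*(-5) = -8094 - 4*35 = -8094 - 140 = -8234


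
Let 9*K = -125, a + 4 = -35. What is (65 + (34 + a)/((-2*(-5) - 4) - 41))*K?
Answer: -19000/21 ≈ -904.76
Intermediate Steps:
a = -39 (a = -4 - 35 = -39)
K = -125/9 (K = (⅑)*(-125) = -125/9 ≈ -13.889)
(65 + (34 + a)/((-2*(-5) - 4) - 41))*K = (65 + (34 - 39)/((-2*(-5) - 4) - 41))*(-125/9) = (65 - 5/((10 - 4) - 41))*(-125/9) = (65 - 5/(6 - 41))*(-125/9) = (65 - 5/(-35))*(-125/9) = (65 - 5*(-1/35))*(-125/9) = (65 + ⅐)*(-125/9) = (456/7)*(-125/9) = -19000/21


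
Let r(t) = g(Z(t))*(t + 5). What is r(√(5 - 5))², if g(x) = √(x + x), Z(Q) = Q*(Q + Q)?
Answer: 0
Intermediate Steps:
Z(Q) = 2*Q² (Z(Q) = Q*(2*Q) = 2*Q²)
g(x) = √2*√x (g(x) = √(2*x) = √2*√x)
r(t) = 2*√(t²)*(5 + t) (r(t) = (√2*√(2*t²))*(t + 5) = (√2*(√2*√(t²)))*(5 + t) = (2*√(t²))*(5 + t) = 2*√(t²)*(5 + t))
r(√(5 - 5))² = (2*√((√(5 - 5))²)*(5 + √(5 - 5)))² = (2*√((√0)²)*(5 + √0))² = (2*√(0²)*(5 + 0))² = (2*√0*5)² = (2*0*5)² = 0² = 0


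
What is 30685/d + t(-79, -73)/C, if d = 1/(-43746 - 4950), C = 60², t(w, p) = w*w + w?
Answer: -896542054973/600 ≈ -1.4942e+9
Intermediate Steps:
t(w, p) = w + w² (t(w, p) = w² + w = w + w²)
C = 3600
d = -1/48696 (d = 1/(-48696) = -1/48696 ≈ -2.0536e-5)
30685/d + t(-79, -73)/C = 30685/(-1/48696) - 79*(1 - 79)/3600 = 30685*(-48696) - 79*(-78)*(1/3600) = -1494236760 + 6162*(1/3600) = -1494236760 + 1027/600 = -896542054973/600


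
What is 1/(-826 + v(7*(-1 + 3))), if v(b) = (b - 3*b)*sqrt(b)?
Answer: -59/47950 + sqrt(14)/23975 ≈ -0.0010744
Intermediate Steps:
v(b) = -2*b**(3/2) (v(b) = (-2*b)*sqrt(b) = -2*b**(3/2))
1/(-826 + v(7*(-1 + 3))) = 1/(-826 - 2*7*sqrt(7)*(-1 + 3)**(3/2)) = 1/(-826 - 2*14*sqrt(14)) = 1/(-826 - 28*sqrt(14))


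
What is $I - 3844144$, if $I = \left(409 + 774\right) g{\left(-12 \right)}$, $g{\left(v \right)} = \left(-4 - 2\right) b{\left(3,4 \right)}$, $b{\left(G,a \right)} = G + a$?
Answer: $-3893830$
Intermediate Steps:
$g{\left(v \right)} = -42$ ($g{\left(v \right)} = \left(-4 - 2\right) \left(3 + 4\right) = \left(-6\right) 7 = -42$)
$I = -49686$ ($I = \left(409 + 774\right) \left(-42\right) = 1183 \left(-42\right) = -49686$)
$I - 3844144 = -49686 - 3844144 = -3893830$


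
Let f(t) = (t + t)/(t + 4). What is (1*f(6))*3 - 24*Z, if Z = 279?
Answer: -33462/5 ≈ -6692.4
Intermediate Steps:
f(t) = 2*t/(4 + t) (f(t) = (2*t)/(4 + t) = 2*t/(4 + t))
(1*f(6))*3 - 24*Z = (1*(2*6/(4 + 6)))*3 - 24*279 = (1*(2*6/10))*3 - 6696 = (1*(2*6*(⅒)))*3 - 6696 = (1*(6/5))*3 - 6696 = (6/5)*3 - 6696 = 18/5 - 6696 = -33462/5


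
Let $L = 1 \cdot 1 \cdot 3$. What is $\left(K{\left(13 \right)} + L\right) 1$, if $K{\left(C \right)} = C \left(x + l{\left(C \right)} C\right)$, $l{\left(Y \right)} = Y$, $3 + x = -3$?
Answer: $2122$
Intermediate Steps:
$x = -6$ ($x = -3 - 3 = -6$)
$K{\left(C \right)} = C \left(-6 + C^{2}\right)$ ($K{\left(C \right)} = C \left(-6 + C C\right) = C \left(-6 + C^{2}\right)$)
$L = 3$ ($L = 1 \cdot 3 = 3$)
$\left(K{\left(13 \right)} + L\right) 1 = \left(13 \left(-6 + 13^{2}\right) + 3\right) 1 = \left(13 \left(-6 + 169\right) + 3\right) 1 = \left(13 \cdot 163 + 3\right) 1 = \left(2119 + 3\right) 1 = 2122 \cdot 1 = 2122$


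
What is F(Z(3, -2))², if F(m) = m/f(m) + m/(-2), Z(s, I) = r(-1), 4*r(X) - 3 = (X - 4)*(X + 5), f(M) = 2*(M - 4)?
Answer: 395641/69696 ≈ 5.6767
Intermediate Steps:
f(M) = -8 + 2*M (f(M) = 2*(-4 + M) = -8 + 2*M)
r(X) = ¾ + (-4 + X)*(5 + X)/4 (r(X) = ¾ + ((X - 4)*(X + 5))/4 = ¾ + ((-4 + X)*(5 + X))/4 = ¾ + (-4 + X)*(5 + X)/4)
Z(s, I) = -17/4 (Z(s, I) = -17/4 + (¼)*(-1) + (¼)*(-1)² = -17/4 - ¼ + (¼)*1 = -17/4 - ¼ + ¼ = -17/4)
F(m) = -m/2 + m/(-8 + 2*m) (F(m) = m/(-8 + 2*m) + m/(-2) = m/(-8 + 2*m) + m*(-½) = m/(-8 + 2*m) - m/2 = -m/2 + m/(-8 + 2*m))
F(Z(3, -2))² = ((½)*(-17/4)*(5 - 1*(-17/4))/(-4 - 17/4))² = ((½)*(-17/4)*(5 + 17/4)/(-33/4))² = ((½)*(-17/4)*(-4/33)*(37/4))² = (629/264)² = 395641/69696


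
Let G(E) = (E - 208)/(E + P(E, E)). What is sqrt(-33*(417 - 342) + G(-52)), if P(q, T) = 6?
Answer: I*sqrt(1306285)/23 ≈ 49.693*I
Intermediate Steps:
G(E) = (-208 + E)/(6 + E) (G(E) = (E - 208)/(E + 6) = (-208 + E)/(6 + E))
sqrt(-33*(417 - 342) + G(-52)) = sqrt(-33*(417 - 342) + (-208 - 52)/(6 - 52)) = sqrt(-33*75 - 260/(-46)) = sqrt(-2475 - 1/46*(-260)) = sqrt(-2475 + 130/23) = sqrt(-56795/23) = I*sqrt(1306285)/23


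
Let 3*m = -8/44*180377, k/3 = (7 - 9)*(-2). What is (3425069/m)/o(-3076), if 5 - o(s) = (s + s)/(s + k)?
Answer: -14429815697/137808028 ≈ -104.71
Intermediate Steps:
k = 12 (k = 3*((7 - 9)*(-2)) = 3*(-2*(-2)) = 3*4 = 12)
m = -360754/33 (m = (-8/44*180377)/3 = (-8*1/44*180377)/3 = (-2/11*180377)/3 = (⅓)*(-360754/11) = -360754/33 ≈ -10932.)
o(s) = 5 - 2*s/(12 + s) (o(s) = 5 - (s + s)/(s + 12) = 5 - 2*s/(12 + s))
(3425069/m)/o(-3076) = (3425069/(-360754/33))/((3*(20 - 3076)/(12 - 3076))) = (3425069*(-33/360754))/((3*(-3056)/(-3064))) = -113027277/(360754*(3*(-1/3064)*(-3056))) = -113027277/(360754*1146/383) = -113027277/360754*383/1146 = -14429815697/137808028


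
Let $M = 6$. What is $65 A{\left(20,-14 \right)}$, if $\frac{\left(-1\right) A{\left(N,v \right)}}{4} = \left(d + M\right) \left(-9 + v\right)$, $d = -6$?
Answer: $0$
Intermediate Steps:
$A{\left(N,v \right)} = 0$ ($A{\left(N,v \right)} = - 4 \left(-6 + 6\right) \left(-9 + v\right) = - 4 \cdot 0 \left(-9 + v\right) = \left(-4\right) 0 = 0$)
$65 A{\left(20,-14 \right)} = 65 \cdot 0 = 0$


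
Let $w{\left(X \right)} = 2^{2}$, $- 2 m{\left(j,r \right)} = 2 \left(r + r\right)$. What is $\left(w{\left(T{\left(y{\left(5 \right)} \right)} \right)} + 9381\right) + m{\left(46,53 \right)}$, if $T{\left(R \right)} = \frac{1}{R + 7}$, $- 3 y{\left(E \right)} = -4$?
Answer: $9279$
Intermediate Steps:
$m{\left(j,r \right)} = - 2 r$ ($m{\left(j,r \right)} = - \frac{2 \left(r + r\right)}{2} = - \frac{2 \cdot 2 r}{2} = - \frac{4 r}{2} = - 2 r$)
$y{\left(E \right)} = \frac{4}{3}$ ($y{\left(E \right)} = \left(- \frac{1}{3}\right) \left(-4\right) = \frac{4}{3}$)
$T{\left(R \right)} = \frac{1}{7 + R}$
$w{\left(X \right)} = 4$
$\left(w{\left(T{\left(y{\left(5 \right)} \right)} \right)} + 9381\right) + m{\left(46,53 \right)} = \left(4 + 9381\right) - 106 = 9385 - 106 = 9279$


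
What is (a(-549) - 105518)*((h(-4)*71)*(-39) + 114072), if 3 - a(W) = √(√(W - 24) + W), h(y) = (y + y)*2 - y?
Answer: -15542359500 - 147300*√(-549 + I*√573) ≈ -1.5542e+10 - 3.4522e+6*I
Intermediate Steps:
h(y) = 3*y (h(y) = (2*y)*2 - y = 4*y - y = 3*y)
a(W) = 3 - √(W + √(-24 + W)) (a(W) = 3 - √(√(W - 24) + W) = 3 - √(√(-24 + W) + W) = 3 - √(W + √(-24 + W)))
(a(-549) - 105518)*((h(-4)*71)*(-39) + 114072) = ((3 - √(-549 + √(-24 - 549))) - 105518)*(((3*(-4))*71)*(-39) + 114072) = ((3 - √(-549 + √(-573))) - 105518)*(-12*71*(-39) + 114072) = ((3 - √(-549 + I*√573)) - 105518)*(-852*(-39) + 114072) = (-105515 - √(-549 + I*√573))*(33228 + 114072) = (-105515 - √(-549 + I*√573))*147300 = -15542359500 - 147300*√(-549 + I*√573)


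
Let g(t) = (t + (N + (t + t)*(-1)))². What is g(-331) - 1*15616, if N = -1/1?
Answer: 93284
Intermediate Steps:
N = -1 (N = -1*1 = -1)
g(t) = (-1 - t)² (g(t) = (t + (-1 + (t + t)*(-1)))² = (t + (-1 + (2*t)*(-1)))² = (t + (-1 - 2*t))² = (-1 - t)²)
g(-331) - 1*15616 = (1 - 331)² - 1*15616 = (-330)² - 15616 = 108900 - 15616 = 93284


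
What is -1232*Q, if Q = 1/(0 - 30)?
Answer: 616/15 ≈ 41.067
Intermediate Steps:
Q = -1/30 (Q = 1/(-30) = -1/30 ≈ -0.033333)
-1232*Q = -1232*(-1/30) = 616/15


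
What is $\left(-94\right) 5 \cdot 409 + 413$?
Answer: $-191817$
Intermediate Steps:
$\left(-94\right) 5 \cdot 409 + 413 = \left(-470\right) 409 + 413 = -192230 + 413 = -191817$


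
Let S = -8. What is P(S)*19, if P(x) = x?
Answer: -152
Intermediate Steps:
P(S)*19 = -8*19 = -152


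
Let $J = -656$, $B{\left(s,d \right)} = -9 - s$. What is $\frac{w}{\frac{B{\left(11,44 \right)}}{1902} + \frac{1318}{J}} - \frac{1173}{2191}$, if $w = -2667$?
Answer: $\frac{1821980162319}{1380305899} \approx 1320.0$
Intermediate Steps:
$\frac{w}{\frac{B{\left(11,44 \right)}}{1902} + \frac{1318}{J}} - \frac{1173}{2191} = - \frac{2667}{\frac{-9 - 11}{1902} + \frac{1318}{-656}} - \frac{1173}{2191} = - \frac{2667}{\left(-9 - 11\right) \frac{1}{1902} + 1318 \left(- \frac{1}{656}\right)} - \frac{1173}{2191} = - \frac{2667}{\left(-20\right) \frac{1}{1902} - \frac{659}{328}} - \frac{1173}{2191} = - \frac{2667}{- \frac{10}{951} - \frac{659}{328}} - \frac{1173}{2191} = - \frac{2667}{- \frac{629989}{311928}} - \frac{1173}{2191} = \left(-2667\right) \left(- \frac{311928}{629989}\right) - \frac{1173}{2191} = \frac{831911976}{629989} - \frac{1173}{2191} = \frac{1821980162319}{1380305899}$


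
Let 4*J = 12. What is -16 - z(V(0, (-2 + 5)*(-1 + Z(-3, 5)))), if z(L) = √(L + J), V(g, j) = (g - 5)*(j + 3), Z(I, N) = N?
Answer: -16 - 6*I*√2 ≈ -16.0 - 8.4853*I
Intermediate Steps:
J = 3 (J = (¼)*12 = 3)
V(g, j) = (-5 + g)*(3 + j)
z(L) = √(3 + L) (z(L) = √(L + 3) = √(3 + L))
-16 - z(V(0, (-2 + 5)*(-1 + Z(-3, 5)))) = -16 - √(3 + (-15 - 5*(-2 + 5)*(-1 + 5) + 3*0 + 0*((-2 + 5)*(-1 + 5)))) = -16 - √(3 + (-15 - 15*4 + 0 + 0*(3*4))) = -16 - √(3 + (-15 - 5*12 + 0 + 0*12)) = -16 - √(3 + (-15 - 60 + 0 + 0)) = -16 - √(3 - 75) = -16 - √(-72) = -16 - 6*I*√2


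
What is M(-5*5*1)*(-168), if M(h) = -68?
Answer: 11424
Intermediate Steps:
M(-5*5*1)*(-168) = -68*(-168) = 11424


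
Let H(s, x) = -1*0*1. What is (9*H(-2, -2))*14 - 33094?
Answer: -33094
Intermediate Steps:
H(s, x) = 0 (H(s, x) = 0*1 = 0)
(9*H(-2, -2))*14 - 33094 = (9*0)*14 - 33094 = 0*14 - 33094 = 0 - 33094 = -33094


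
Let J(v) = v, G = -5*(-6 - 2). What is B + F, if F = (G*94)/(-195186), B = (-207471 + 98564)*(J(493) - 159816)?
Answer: 1693374200461993/97593 ≈ 1.7351e+10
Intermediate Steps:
G = 40 (G = -5*(-8) = 40)
B = 17351389961 (B = (-207471 + 98564)*(493 - 159816) = -108907*(-159323) = 17351389961)
F = -1880/97593 (F = (40*94)/(-195186) = 3760*(-1/195186) = -1880/97593 ≈ -0.019264)
B + F = 17351389961 - 1880/97593 = 1693374200461993/97593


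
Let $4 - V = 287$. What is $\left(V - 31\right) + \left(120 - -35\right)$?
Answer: $-159$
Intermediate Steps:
$V = -283$ ($V = 4 - 287 = -283$)
$\left(V - 31\right) + \left(120 - -35\right) = \left(-283 - 31\right) + \left(120 - -35\right) = -314 + \left(120 + 35\right) = -314 + 155 = -159$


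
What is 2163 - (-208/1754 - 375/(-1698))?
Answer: 1073623505/496382 ≈ 2162.9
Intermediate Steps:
2163 - (-208/1754 - 375/(-1698)) = 2163 - (-208*1/1754 - 375*(-1/1698)) = 2163 - (-104/877 + 125/566) = 2163 - 1*50761/496382 = 2163 - 50761/496382 = 1073623505/496382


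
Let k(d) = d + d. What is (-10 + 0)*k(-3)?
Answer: 60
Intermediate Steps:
k(d) = 2*d
(-10 + 0)*k(-3) = (-10 + 0)*(2*(-3)) = -10*(-6) = 60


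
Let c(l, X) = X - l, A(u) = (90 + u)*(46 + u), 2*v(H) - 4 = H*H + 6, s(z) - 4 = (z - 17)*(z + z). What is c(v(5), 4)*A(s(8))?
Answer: -63450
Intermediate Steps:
s(z) = 4 + 2*z*(-17 + z) (s(z) = 4 + (z - 17)*(z + z) = 4 + (-17 + z)*(2*z) = 4 + 2*z*(-17 + z))
v(H) = 5 + H**2/2 (v(H) = 2 + (H*H + 6)/2 = 2 + (H**2 + 6)/2 = 2 + (6 + H**2)/2 = 2 + (3 + H**2/2) = 5 + H**2/2)
A(u) = (46 + u)*(90 + u)
c(v(5), 4)*A(s(8)) = (4 - (5 + (1/2)*5**2))*(4140 + (4 - 34*8 + 2*8**2)**2 + 136*(4 - 34*8 + 2*8**2)) = (4 - (5 + (1/2)*25))*(4140 + (4 - 272 + 2*64)**2 + 136*(4 - 272 + 2*64)) = (4 - (5 + 25/2))*(4140 + (4 - 272 + 128)**2 + 136*(4 - 272 + 128)) = (4 - 1*35/2)*(4140 + (-140)**2 + 136*(-140)) = (4 - 35/2)*(4140 + 19600 - 19040) = -27/2*4700 = -63450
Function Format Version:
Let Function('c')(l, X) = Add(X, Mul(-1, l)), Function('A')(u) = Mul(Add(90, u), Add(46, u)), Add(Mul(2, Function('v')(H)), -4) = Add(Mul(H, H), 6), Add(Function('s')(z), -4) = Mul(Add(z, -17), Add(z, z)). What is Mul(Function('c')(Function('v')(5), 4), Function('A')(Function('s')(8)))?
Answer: -63450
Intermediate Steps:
Function('s')(z) = Add(4, Mul(2, z, Add(-17, z))) (Function('s')(z) = Add(4, Mul(Add(z, -17), Add(z, z))) = Add(4, Mul(Add(-17, z), Mul(2, z))) = Add(4, Mul(2, z, Add(-17, z))))
Function('v')(H) = Add(5, Mul(Rational(1, 2), Pow(H, 2))) (Function('v')(H) = Add(2, Mul(Rational(1, 2), Add(Mul(H, H), 6))) = Add(2, Mul(Rational(1, 2), Add(Pow(H, 2), 6))) = Add(2, Mul(Rational(1, 2), Add(6, Pow(H, 2)))) = Add(2, Add(3, Mul(Rational(1, 2), Pow(H, 2)))) = Add(5, Mul(Rational(1, 2), Pow(H, 2))))
Function('A')(u) = Mul(Add(46, u), Add(90, u))
Mul(Function('c')(Function('v')(5), 4), Function('A')(Function('s')(8))) = Mul(Add(4, Mul(-1, Add(5, Mul(Rational(1, 2), Pow(5, 2))))), Add(4140, Pow(Add(4, Mul(-34, 8), Mul(2, Pow(8, 2))), 2), Mul(136, Add(4, Mul(-34, 8), Mul(2, Pow(8, 2)))))) = Mul(Add(4, Mul(-1, Add(5, Mul(Rational(1, 2), 25)))), Add(4140, Pow(Add(4, -272, Mul(2, 64)), 2), Mul(136, Add(4, -272, Mul(2, 64))))) = Mul(Add(4, Mul(-1, Add(5, Rational(25, 2)))), Add(4140, Pow(Add(4, -272, 128), 2), Mul(136, Add(4, -272, 128)))) = Mul(Add(4, Mul(-1, Rational(35, 2))), Add(4140, Pow(-140, 2), Mul(136, -140))) = Mul(Add(4, Rational(-35, 2)), Add(4140, 19600, -19040)) = Mul(Rational(-27, 2), 4700) = -63450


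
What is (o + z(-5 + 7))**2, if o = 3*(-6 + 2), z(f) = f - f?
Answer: 144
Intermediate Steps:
z(f) = 0
o = -12 (o = 3*(-4) = -12)
(o + z(-5 + 7))**2 = (-12 + 0)**2 = (-12)**2 = 144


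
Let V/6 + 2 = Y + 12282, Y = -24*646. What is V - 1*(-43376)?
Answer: 24032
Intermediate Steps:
Y = -15504
V = -19344 (V = -12 + 6*(-15504 + 12282) = -12 + 6*(-3222) = -12 - 19332 = -19344)
V - 1*(-43376) = -19344 - 1*(-43376) = -19344 + 43376 = 24032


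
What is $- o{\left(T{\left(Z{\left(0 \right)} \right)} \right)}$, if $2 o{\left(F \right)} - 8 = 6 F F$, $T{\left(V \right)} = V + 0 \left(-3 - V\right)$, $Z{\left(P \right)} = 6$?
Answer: $-112$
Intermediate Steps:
$T{\left(V \right)} = V$ ($T{\left(V \right)} = V + 0 = V$)
$o{\left(F \right)} = 4 + 3 F^{2}$ ($o{\left(F \right)} = 4 + \frac{6 F F}{2} = 4 + \frac{6 F^{2}}{2} = 4 + 3 F^{2}$)
$- o{\left(T{\left(Z{\left(0 \right)} \right)} \right)} = - (4 + 3 \cdot 6^{2}) = - (4 + 3 \cdot 36) = - (4 + 108) = \left(-1\right) 112 = -112$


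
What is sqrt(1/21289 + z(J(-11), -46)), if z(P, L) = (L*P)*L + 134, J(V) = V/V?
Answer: sqrt(1019748443539)/21289 ≈ 47.434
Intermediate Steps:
J(V) = 1
z(P, L) = 134 + P*L**2 (z(P, L) = P*L**2 + 134 = 134 + P*L**2)
sqrt(1/21289 + z(J(-11), -46)) = sqrt(1/21289 + (134 + 1*(-46)**2)) = sqrt(1/21289 + (134 + 1*2116)) = sqrt(1/21289 + (134 + 2116)) = sqrt(1/21289 + 2250) = sqrt(47900251/21289) = sqrt(1019748443539)/21289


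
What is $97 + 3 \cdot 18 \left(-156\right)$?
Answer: $-8327$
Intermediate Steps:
$97 + 3 \cdot 18 \left(-156\right) = 97 + 54 \left(-156\right) = 97 - 8424 = -8327$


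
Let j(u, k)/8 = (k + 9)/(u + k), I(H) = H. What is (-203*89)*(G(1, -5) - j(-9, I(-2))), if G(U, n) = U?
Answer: -1210489/11 ≈ -1.1004e+5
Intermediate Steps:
j(u, k) = 8*(9 + k)/(k + u) (j(u, k) = 8*((k + 9)/(u + k)) = 8*((9 + k)/(k + u)) = 8*(9 + k)/(k + u))
(-203*89)*(G(1, -5) - j(-9, I(-2))) = (-203*89)*(1 - 8*(9 - 2)/(-2 - 9)) = -18067*(1 - 8*7/(-11)) = -18067*(1 - 8*(-1)*7/11) = -18067*(1 - 1*(-56/11)) = -18067*(1 + 56/11) = -18067*67/11 = -1210489/11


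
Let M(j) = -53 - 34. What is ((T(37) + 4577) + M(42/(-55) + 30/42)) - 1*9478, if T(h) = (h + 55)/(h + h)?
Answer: -184510/37 ≈ -4986.8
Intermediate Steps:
T(h) = (55 + h)/(2*h) (T(h) = (55 + h)/((2*h)) = (55 + h)*(1/(2*h)) = (55 + h)/(2*h))
M(j) = -87
((T(37) + 4577) + M(42/(-55) + 30/42)) - 1*9478 = (((½)*(55 + 37)/37 + 4577) - 87) - 1*9478 = (((½)*(1/37)*92 + 4577) - 87) - 9478 = ((46/37 + 4577) - 87) - 9478 = (169395/37 - 87) - 9478 = 166176/37 - 9478 = -184510/37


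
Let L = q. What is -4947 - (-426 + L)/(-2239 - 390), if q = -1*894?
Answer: -1182453/239 ≈ -4947.5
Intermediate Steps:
q = -894
L = -894
-4947 - (-426 + L)/(-2239 - 390) = -4947 - (-426 - 894)/(-2239 - 390) = -4947 - (-1320)/(-2629) = -4947 - (-1320)*(-1)/2629 = -4947 - 1*120/239 = -4947 - 120/239 = -1182453/239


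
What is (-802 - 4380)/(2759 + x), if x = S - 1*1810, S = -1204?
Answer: 5182/255 ≈ 20.322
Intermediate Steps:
x = -3014 (x = -1204 - 1*1810 = -1204 - 1810 = -3014)
(-802 - 4380)/(2759 + x) = (-802 - 4380)/(2759 - 3014) = -5182/(-255) = -5182*(-1/255) = 5182/255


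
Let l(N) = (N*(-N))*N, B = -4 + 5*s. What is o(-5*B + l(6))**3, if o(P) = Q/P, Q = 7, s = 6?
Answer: -343/41421736 ≈ -8.2807e-6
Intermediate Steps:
B = 26 (B = -4 + 5*6 = -4 + 30 = 26)
l(N) = -N**3 (l(N) = (-N**2)*N = -N**3)
o(P) = 7/P
o(-5*B + l(6))**3 = (7/(-5*26 - 1*6**3))**3 = (7/(-130 - 1*216))**3 = (7/(-130 - 216))**3 = (7/(-346))**3 = (7*(-1/346))**3 = (-7/346)**3 = -343/41421736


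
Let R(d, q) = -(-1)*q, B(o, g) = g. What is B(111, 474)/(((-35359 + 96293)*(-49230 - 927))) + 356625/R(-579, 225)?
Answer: 807363770126/509377773 ≈ 1585.0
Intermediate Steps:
R(d, q) = q
B(111, 474)/(((-35359 + 96293)*(-49230 - 927))) + 356625/R(-579, 225) = 474/(((-35359 + 96293)*(-49230 - 927))) + 356625/225 = 474/((60934*(-50157))) + 356625*(1/225) = 474/(-3056266638) + 1585 = 474*(-1/3056266638) + 1585 = -79/509377773 + 1585 = 807363770126/509377773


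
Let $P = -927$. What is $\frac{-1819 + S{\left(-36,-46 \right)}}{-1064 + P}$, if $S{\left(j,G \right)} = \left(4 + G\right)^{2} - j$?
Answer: $\frac{19}{1991} \approx 0.0095429$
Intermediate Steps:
$\frac{-1819 + S{\left(-36,-46 \right)}}{-1064 + P} = \frac{-1819 - \left(-36 - \left(4 - 46\right)^{2}\right)}{-1064 - 927} = \frac{-1819 + \left(\left(-42\right)^{2} + 36\right)}{-1991} = \left(-1819 + \left(1764 + 36\right)\right) \left(- \frac{1}{1991}\right) = \left(-1819 + 1800\right) \left(- \frac{1}{1991}\right) = \left(-19\right) \left(- \frac{1}{1991}\right) = \frac{19}{1991}$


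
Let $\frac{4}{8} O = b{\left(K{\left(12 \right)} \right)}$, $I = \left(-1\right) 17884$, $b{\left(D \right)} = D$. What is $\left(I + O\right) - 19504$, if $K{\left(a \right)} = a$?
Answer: $-37364$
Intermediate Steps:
$I = -17884$
$O = 24$ ($O = 2 \cdot 12 = 24$)
$\left(I + O\right) - 19504 = \left(-17884 + 24\right) - 19504 = -17860 - 19504 = -37364$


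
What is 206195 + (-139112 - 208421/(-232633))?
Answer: 15605927960/232633 ≈ 67084.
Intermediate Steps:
206195 + (-139112 - 208421/(-232633)) = 206195 + (-139112 - 208421*(-1)/232633) = 206195 + (-139112 - 1*(-208421/232633)) = 206195 + (-139112 + 208421/232633) = 206195 - 32361833475/232633 = 15605927960/232633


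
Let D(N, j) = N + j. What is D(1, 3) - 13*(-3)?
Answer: 43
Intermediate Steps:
D(1, 3) - 13*(-3) = (1 + 3) - 13*(-3) = 4 + 39 = 43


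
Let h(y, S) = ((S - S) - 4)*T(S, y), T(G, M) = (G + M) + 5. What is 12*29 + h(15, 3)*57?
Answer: -4896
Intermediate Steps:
T(G, M) = 5 + G + M
h(y, S) = -20 - 4*S - 4*y (h(y, S) = ((S - S) - 4)*(5 + S + y) = (0 - 4)*(5 + S + y) = -4*(5 + S + y) = -20 - 4*S - 4*y)
12*29 + h(15, 3)*57 = 12*29 + (-20 - 4*3 - 4*15)*57 = 348 + (-20 - 12 - 60)*57 = 348 - 92*57 = 348 - 5244 = -4896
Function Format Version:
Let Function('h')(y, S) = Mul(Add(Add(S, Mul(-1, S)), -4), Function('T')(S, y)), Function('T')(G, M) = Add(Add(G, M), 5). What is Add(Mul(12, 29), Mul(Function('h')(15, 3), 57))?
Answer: -4896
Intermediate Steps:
Function('T')(G, M) = Add(5, G, M)
Function('h')(y, S) = Add(-20, Mul(-4, S), Mul(-4, y)) (Function('h')(y, S) = Mul(Add(Add(S, Mul(-1, S)), -4), Add(5, S, y)) = Mul(Add(0, -4), Add(5, S, y)) = Mul(-4, Add(5, S, y)) = Add(-20, Mul(-4, S), Mul(-4, y)))
Add(Mul(12, 29), Mul(Function('h')(15, 3), 57)) = Add(Mul(12, 29), Mul(Add(-20, Mul(-4, 3), Mul(-4, 15)), 57)) = Add(348, Mul(Add(-20, -12, -60), 57)) = Add(348, Mul(-92, 57)) = Add(348, -5244) = -4896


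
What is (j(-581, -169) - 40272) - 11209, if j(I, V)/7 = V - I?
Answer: -48597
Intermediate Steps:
j(I, V) = -7*I + 7*V (j(I, V) = 7*(V - I) = -7*I + 7*V)
(j(-581, -169) - 40272) - 11209 = ((-7*(-581) + 7*(-169)) - 40272) - 11209 = ((4067 - 1183) - 40272) - 11209 = (2884 - 40272) - 11209 = -37388 - 11209 = -48597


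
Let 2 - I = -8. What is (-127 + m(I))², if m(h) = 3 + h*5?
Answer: 5476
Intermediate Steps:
I = 10 (I = 2 - 1*(-8) = 2 + 8 = 10)
m(h) = 3 + 5*h
(-127 + m(I))² = (-127 + (3 + 5*10))² = (-127 + (3 + 50))² = (-127 + 53)² = (-74)² = 5476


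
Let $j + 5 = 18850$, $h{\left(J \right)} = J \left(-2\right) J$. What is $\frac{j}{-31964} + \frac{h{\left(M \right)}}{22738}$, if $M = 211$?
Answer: $- \frac{1637318049}{363398716} \approx -4.5056$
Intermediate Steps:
$h{\left(J \right)} = - 2 J^{2}$ ($h{\left(J \right)} = - 2 J J = - 2 J^{2}$)
$j = 18845$ ($j = -5 + 18850 = 18845$)
$\frac{j}{-31964} + \frac{h{\left(M \right)}}{22738} = \frac{18845}{-31964} + \frac{\left(-2\right) 211^{2}}{22738} = 18845 \left(- \frac{1}{31964}\right) + \left(-2\right) 44521 \cdot \frac{1}{22738} = - \frac{18845}{31964} - \frac{44521}{11369} = - \frac{1637318049}{363398716}$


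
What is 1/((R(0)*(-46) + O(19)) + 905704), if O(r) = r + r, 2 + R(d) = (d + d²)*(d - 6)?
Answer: 1/905834 ≈ 1.1040e-6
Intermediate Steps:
R(d) = -2 + (-6 + d)*(d + d²) (R(d) = -2 + (d + d²)*(d - 6) = -2 + (d + d²)*(-6 + d) = -2 + (-6 + d)*(d + d²))
O(r) = 2*r
1/((R(0)*(-46) + O(19)) + 905704) = 1/(((-2 + 0³ - 6*0 - 5*0²)*(-46) + 2*19) + 905704) = 1/(((-2 + 0 + 0 - 5*0)*(-46) + 38) + 905704) = 1/(((-2 + 0 + 0 + 0)*(-46) + 38) + 905704) = 1/((-2*(-46) + 38) + 905704) = 1/((92 + 38) + 905704) = 1/(130 + 905704) = 1/905834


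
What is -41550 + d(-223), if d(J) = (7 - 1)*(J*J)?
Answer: 256824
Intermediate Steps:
d(J) = 6*J²
-41550 + d(-223) = -41550 + 6*(-223)² = -41550 + 6*49729 = -41550 + 298374 = 256824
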